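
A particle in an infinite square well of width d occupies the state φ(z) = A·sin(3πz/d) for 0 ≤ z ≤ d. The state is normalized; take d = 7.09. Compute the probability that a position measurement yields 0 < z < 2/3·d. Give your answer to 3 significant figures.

P ≈ 0.667

|φ|² is the probability density, so P = ∫_{0}^{2/3·d} |φ|² dz.
The normalization integral ∫|φ|²dz over the whole domain equals d/2·A², and A² cancels in the ratio.
In terms of u = z/d (A² and the length scale cancel between numerator and denominator), P = [∫_{0}^{2/3} sin(3·π·u)^2 du] / [∫_{0}^{1} sin(3·π·u)^2 du].
Using ∫ sin(3·π·u)^2 du = u/2 - sin(6·π·u)/(12·π), the numerator is 1/3 and the denominator is 1/2.
Taking the ratio, P = 2/3.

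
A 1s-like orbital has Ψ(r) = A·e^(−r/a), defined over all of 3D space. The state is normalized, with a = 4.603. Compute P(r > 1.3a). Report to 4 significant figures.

P = ∫ |Ψ|² 4πr² dr over r > 1.3a.
A² is fixed by ∫₀^∞ 4πr²|Ψ|² dr = 1, i.e. A² = (π·a^3)^(−1).
Substituting u = r/a, A², 4π and the length scale all cancel in the ratio: P = ∫_{1.3}^{∞} u^2·e^(-2·u) du / ∫_{0}^{∞} u^2·e^(-2·u) du.
Using ∫ u^2·e^(-2·u) du = -(2·u^2 + 2·u + 1)·e^(-2·u)/4, the numerator is 349·e^(-13/5)/200 and the denominator is 1/4.
This evaluates to P = 0.51843.

P ≈ 0.5184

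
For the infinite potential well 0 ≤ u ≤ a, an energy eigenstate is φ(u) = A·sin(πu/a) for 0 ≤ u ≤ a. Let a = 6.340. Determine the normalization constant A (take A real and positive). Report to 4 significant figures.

Require ∫ |φ|² du = 1 over the whole domain.
Using sin²θ = (1 − cos 2θ)/2, with φ = A·sin(πu/a), the integral evaluates to A²·[a/2].
With a = 6.340: A² = 0.31546 and A = 0.56166.

A ≈ 0.5617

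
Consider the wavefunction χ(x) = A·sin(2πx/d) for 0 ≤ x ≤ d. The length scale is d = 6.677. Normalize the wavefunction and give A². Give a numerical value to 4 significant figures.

We need A² ∫|f|² dx = 1, taking the integral from 0 to d.
Carrying out the integral gives A² · d/2.
Setting this equal to 1 gives A² = 1/(d/2).
Substituting d = 6.677 gives A² = 0.29954, so A = 0.54730.

A^2 ≈ 0.2995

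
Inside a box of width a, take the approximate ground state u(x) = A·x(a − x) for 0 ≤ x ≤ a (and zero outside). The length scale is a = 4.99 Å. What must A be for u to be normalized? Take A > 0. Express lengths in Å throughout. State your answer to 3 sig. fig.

Require ∫ |u|² dx = 1 over the whole domain.
∫|u|² dx = A²·(a^5/30).
Hence A² = 1/[a^5/30].
Plugging in a = 4.99 yields A = 0.09847.

A ≈ 0.0985 Å^(-5/2)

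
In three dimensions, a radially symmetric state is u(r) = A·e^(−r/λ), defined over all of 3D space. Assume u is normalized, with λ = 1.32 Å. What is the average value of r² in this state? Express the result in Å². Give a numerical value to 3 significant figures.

⟨r²⟩ = ∫ r^2 |u|² 4πr² dr over the full domain.
The ratio of the moment integral to the normalization integral gives ⟨r²⟩ = 3·λ^2.
With λ = 1.32, ⟨r^2⟩ = 5.227.

⟨r^2⟩ ≈ 5.23 Å^2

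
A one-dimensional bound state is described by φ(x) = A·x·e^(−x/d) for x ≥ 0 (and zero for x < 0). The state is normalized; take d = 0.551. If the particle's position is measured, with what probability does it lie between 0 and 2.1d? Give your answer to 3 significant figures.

P ≈ 0.790

|φ|² is the probability density, so P = ∫_{0}^{2.1d} |φ|² dx.
Since A² = 1/(d^3/4), this is the region integral divided by the full normalization integral.
In terms of u = x/d (A² and the length scale cancel between numerator and denominator), P = [∫_{0}^{2.1} u^2·e^(-2·u) du] / [∫_{0}^{∞} u^2·e^(-2·u) du].
With ∫ u^2·e^(-2·u) du = -(2·u^2 + 2·u + 1)·e^(-2·u)/4 + C, the region integral is 1/4 - 701·e^(-21/5)/200 and the full one is 1/4.
Evaluating gives P = 0.7898.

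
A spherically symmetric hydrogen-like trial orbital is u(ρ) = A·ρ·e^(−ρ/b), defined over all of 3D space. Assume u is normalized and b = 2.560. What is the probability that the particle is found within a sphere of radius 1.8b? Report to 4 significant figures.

P ≈ 0.2936

Integrate the radial probability density 4πρ²|u|² over ρ ≤ 1.8b.
The full normalization integral is A²·[3·π·b^5] = 1, fixing A².
Substituting t = ρ/b, A², 4π and the length scale all cancel in the ratio: P = ∫_{0}^{1.8} t^4·e^(-2·t) dt / ∫_{0}^{∞} t^4·e^(-2·t) dt.
Using ∫ t^4·e^(-2·t) dt = -(t^4/2 + t^3 + 3·t^2/2 + 3·t/2 + 3/4)·e^(-2·t), the numerator is ≈ 0.220171 and the denominator is 3/4.
Taking the ratio yields P = 0.29356.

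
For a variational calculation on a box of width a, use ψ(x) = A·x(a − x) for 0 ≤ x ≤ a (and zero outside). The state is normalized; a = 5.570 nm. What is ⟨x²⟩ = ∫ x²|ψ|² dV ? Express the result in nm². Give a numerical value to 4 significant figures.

⟨x^2⟩ ≈ 8.864 nm^2

The expectation value is the |ψ|²-weighted average of x^2: ∫ x^2|ψ|² dx.
Expanding the polynomial and integrating term by term, since the A² factors cancel between numerator and denominator, ⟨x²⟩ = 2·a^2/7.
Putting a = 5.570 gives 8.8643.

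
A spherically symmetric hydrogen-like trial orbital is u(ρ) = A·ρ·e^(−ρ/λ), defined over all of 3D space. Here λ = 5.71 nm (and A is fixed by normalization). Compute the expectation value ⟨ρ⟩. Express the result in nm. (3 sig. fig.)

⟨ρ⟩ = ∫ ρ |u|² 4πρ² dρ over the full domain.
The ratio of the moment integral to the normalization integral gives ⟨ρ⟩ = 5·λ/2.
Putting λ = 5.71 gives 14.28.

⟨ρ⟩ ≈ 14.3 nm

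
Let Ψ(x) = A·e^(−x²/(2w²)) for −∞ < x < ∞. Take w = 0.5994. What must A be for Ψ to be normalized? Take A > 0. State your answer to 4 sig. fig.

The normalization condition is ∫|Ψ|² dx = 1 from −∞ to ∞.
Using the Gaussian integral ∫_{−∞}^{∞} e^(−αx²) dx = √(π/α), ∫|Ψ|² dx = A²·(√(π)·w).
Setting this equal to 1 gives A² = 1/(√(π)·w).
Substituting w = 0.5994 gives A² = 0.94126, so A = 0.97018.

A ≈ 0.9702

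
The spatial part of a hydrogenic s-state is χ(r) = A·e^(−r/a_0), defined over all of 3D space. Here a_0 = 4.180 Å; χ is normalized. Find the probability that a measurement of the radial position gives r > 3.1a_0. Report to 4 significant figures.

Integrate the radial probability density 4πr²|χ|² over r > 3.1a_0.
Normalization gives A² = 1/(π·a_0^3).
In terms of u = r/a_0 (A², 4π and the length scale all cancel between numerator and denominator), P = [∫_{3.1}^{∞} u^2·e^(-2·u) du] / [∫_{0}^{∞} u^2·e^(-2·u) du].
Using ∫ u^2·e^(-2·u) du = -(2·u^2 + 2·u + 1)·e^(-2·u)/4, the numerator is 1321·e^(-31/5)/200 and the denominator is 1/4.
The region integral divided by the full integral gives P = 0.053618.

P ≈ 0.05362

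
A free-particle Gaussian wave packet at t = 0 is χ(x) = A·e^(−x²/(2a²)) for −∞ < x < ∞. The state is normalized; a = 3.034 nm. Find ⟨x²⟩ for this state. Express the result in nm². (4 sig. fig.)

⟨x^2⟩ ≈ 4.603 nm^2

⟨x²⟩ = ∫ x^2 |χ|² dx over the full domain.
Evaluating both integrals, ⟨x²⟩ = a^2/2.
With a = 3.034, ⟨x^2⟩ = 4.6026.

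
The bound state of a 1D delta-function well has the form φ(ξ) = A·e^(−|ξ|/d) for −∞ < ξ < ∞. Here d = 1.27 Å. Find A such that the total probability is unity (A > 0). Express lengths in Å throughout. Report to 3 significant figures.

Normalization requires ∫|φ|² dξ = 1, integrated from −∞ to ∞.
With ∫₀^∞ ξ^0 e^(−αξ) dξ = 0!/α^1, ∫|φ|² dξ = A²·(d).
With d = 1.27: A² = 0.7874 and A = 0.8874.

A ≈ 0.887 Å^(-1/2)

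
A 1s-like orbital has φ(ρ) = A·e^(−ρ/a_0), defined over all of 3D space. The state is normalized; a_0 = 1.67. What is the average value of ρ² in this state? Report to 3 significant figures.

⟨ρ^2⟩ ≈ 8.37

The expectation value is the |φ|²-weighted average of ρ^2: ∫ ρ^2|φ|² 4πρ² dρ.
Recall ∫₀^∞ ρ^m e^(−ρ/β) dρ = m!·β^(m+1), the ratio of the moment integral to the normalization integral gives ⟨ρ²⟩ = 3·a_0^2.
Putting a_0 = 1.67 gives 8.367.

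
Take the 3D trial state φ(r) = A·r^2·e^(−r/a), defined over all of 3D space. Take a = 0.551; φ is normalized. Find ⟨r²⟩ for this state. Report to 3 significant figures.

⟨r^2⟩ ≈ 4.25

⟨r²⟩ = ∫ r^2 |φ|² 4πr² dr over the full domain.
Evaluating both integrals, ⟨r²⟩ = 14·a^2.
With a = 0.551, ⟨r^2⟩ = 4.250.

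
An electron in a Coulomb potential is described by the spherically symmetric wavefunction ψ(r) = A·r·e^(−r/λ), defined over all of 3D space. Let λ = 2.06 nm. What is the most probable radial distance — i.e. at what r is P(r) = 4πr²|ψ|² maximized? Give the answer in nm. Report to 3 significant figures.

r ≈ 4.12 nm

The maximum of P(r) = 4πr²|ψ|² occurs where its derivative vanishes.
Solving yields r = 2·λ.
With λ = 2.06, the most probable radial distance is 4.120 nm.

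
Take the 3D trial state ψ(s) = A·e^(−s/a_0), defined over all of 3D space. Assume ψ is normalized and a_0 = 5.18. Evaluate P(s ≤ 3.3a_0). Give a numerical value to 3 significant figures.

P ≈ 0.960

P = ∫ |ψ|² 4πs² ds over s ≤ 3.3a_0.
Normalization gives A² = 1/(π·a_0^3).
In terms of u = s/a_0 (A², 4π and the length scale all cancel between numerator and denominator), P = [∫_{0}^{3.3} u^2·e^(-2·u) du] / [∫_{0}^{∞} u^2·e^(-2·u) du].
Using ∫ u^2·e^(-2·u) du = -(2·u^2 + 2·u + 1)·e^(-2·u)/4, the numerator is 1/4 - 1469·e^(-33/5)/200 and the denominator is 1/4.
The region integral divided by the full integral gives P = 0.9600.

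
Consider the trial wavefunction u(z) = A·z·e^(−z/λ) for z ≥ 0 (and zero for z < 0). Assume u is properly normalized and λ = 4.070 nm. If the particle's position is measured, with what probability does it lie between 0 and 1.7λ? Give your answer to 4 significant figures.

P ≈ 0.6603

P = ∫_{0}^{1.7λ} |u(z)|² dz.
Since A² = 1/(λ^3/4), this is the region integral divided by the full normalization integral.
Substituting t = z/λ, A² and the length scale cancel in the ratio: P = ∫_{0}^{1.7} t^2·e^(-2·t) dt / ∫_{0}^{∞} t^2·e^(-2·t) dt.
With ∫ t^2·e^(-2·t) dt = -(2·t^2 + 2·t + 1)·e^(-2·t)/4 + C, the region integral is 1/4 - 509·e^(-17/5)/200 and the full one is 1/4.
This works out to P = 0.66026.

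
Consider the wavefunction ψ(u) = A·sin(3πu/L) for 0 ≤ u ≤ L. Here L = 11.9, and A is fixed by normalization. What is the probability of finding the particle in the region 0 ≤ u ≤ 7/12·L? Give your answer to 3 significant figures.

P ≈ 0.636

|ψ|² is the probability density, so P = ∫_{0}^{7/12·L} |ψ|² du.
The normalization integral ∫|ψ|²du over the whole domain equals L/2·A², and A² cancels in the ratio.
Substituting t = u/L, A² and the length scale cancel in the ratio: P = ∫_{0}^{7/12} sin(3·π·t)^2 dt / ∫_{0}^{1} sin(3·π·t)^2 dt.
An antiderivative of sin(3·π·t)^2 is t/2 - sin(6·π·t)/(12·π); evaluating from 0 to 7/12 gives 1/(12·π) + 7/24, while the full integral is 1/2.
Evaluating gives P = (2 + 7·π)/(12·π).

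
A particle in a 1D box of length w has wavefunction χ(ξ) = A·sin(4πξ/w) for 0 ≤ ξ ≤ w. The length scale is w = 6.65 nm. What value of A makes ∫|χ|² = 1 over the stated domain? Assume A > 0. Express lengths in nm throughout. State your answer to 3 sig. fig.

Normalization requires ∫|χ|² dξ = 1, integrated from 0 to w.
With ∫₀^w sin²(nπξ/w) dξ = w/2, ∫|χ|² dξ = A²·(w/2).
Hence A² = 1/[w/2].
With w = 6.65: A² = 0.3008 and A = 0.5484.

A ≈ 0.548 nm^(-1/2)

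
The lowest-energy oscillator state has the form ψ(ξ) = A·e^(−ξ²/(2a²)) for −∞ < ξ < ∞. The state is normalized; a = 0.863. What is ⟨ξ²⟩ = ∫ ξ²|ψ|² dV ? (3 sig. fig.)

⟨ξ^2⟩ ≈ 0.372

By definition ⟨ξ²⟩ = ∫ ξ^2 |ψ(ξ)|² dξ.
With ∫_{−∞}^{∞} ξ^(2m) e^(−αξ²) dξ = (2m−1)!!·√π / (2^m α^(m+1/2)), evaluating both integrals, ⟨ξ²⟩ = a^2/2.
Putting a = 0.863 gives 0.3724.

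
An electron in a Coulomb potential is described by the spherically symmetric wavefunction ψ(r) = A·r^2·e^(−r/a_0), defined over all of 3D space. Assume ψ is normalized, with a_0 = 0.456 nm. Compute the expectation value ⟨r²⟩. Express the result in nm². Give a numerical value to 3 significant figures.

By definition ⟨r²⟩ = ∫ r^2 |ψ(r)|² 4πr² dr.
With ∫₀^∞ r^8 e^(−αr) dr = 8!/α^9, evaluating both integrals, ⟨r²⟩ = 14·a_0^2.
Putting a_0 = 0.456 gives 2.911.

⟨r^2⟩ ≈ 2.91 nm^2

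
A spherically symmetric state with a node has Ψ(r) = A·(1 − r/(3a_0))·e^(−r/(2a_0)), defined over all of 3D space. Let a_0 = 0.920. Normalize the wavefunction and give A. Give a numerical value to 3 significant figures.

A ≈ 0.392

Require ∫ |Ψ|² 4πr² dr = 1 over the whole domain.
Recall ∫₀^∞ r^m e^(−r/β) dr = m!·β^(m+1), carrying out the integral gives A² · 8·π·a_0^3/3.
Hence A² = 1/[8·π·a_0^3/3].
Substituting a_0 = 0.920 gives A² = 0.1533, so A = 0.3915.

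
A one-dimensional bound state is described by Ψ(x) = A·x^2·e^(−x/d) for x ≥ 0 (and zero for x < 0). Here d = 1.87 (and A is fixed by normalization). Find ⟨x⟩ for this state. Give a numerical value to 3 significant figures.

⟨x⟩ = ∫ x |Ψ|² dx over the full domain.
Recall ∫₀^∞ x^m e^(−x/β) dx = m!·β^(m+1), the ratio of the moment integral to the normalization integral gives ⟨x⟩ = 5·d/2.
Putting d = 1.87 gives 4.675.

⟨x⟩ ≈ 4.68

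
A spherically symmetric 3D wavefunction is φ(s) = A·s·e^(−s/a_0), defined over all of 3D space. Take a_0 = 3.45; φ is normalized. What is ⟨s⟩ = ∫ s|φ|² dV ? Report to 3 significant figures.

By definition ⟨s⟩ = ∫ s |φ(s)|² 4πs² ds.
Recall ∫₀^∞ s^m e^(−s/β) ds = m!·β^(m+1), the ratio of the moment integral to the normalization integral gives ⟨s⟩ = 5·a_0/2.
With a_0 = 3.45, ⟨s⟩ = 8.625.

⟨s⟩ ≈ 8.63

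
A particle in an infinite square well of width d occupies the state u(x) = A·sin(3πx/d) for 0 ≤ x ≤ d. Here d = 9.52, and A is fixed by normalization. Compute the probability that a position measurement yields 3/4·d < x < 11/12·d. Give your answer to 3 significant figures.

The probability is P = ∫ |u|² dx over [3/4·d, 11/12·d].
Since A² = 1/(d/2), this is the region integral divided by the full normalization integral.
Let t = x/d; then A² and the length scale cancel, so P = ∫_{3/4}^{11/12} sin(3·π·t)^2 dt ÷ ∫_{0}^{1} sin(3·π·t)^2 dt.
Using ∫ sin(3·π·t)^2 dt = t/2 - sin(6·π·t)/(12·π), the numerator is 1/(6·π) + 1/12 and the denominator is 1/2.
Evaluating gives P = (2 + π)/(6·π).

P ≈ 0.273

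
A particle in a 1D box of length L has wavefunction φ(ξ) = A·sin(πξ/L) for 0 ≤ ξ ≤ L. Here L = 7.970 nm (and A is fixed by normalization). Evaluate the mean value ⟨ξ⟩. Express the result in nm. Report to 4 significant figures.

⟨ξ⟩ ≈ 3.985 nm

⟨ξ⟩ = ∫ ξ |φ|² dξ over the full domain.
Evaluating both integrals, ⟨ξ⟩ = L/2.
Putting L = 7.970 gives 3.9850.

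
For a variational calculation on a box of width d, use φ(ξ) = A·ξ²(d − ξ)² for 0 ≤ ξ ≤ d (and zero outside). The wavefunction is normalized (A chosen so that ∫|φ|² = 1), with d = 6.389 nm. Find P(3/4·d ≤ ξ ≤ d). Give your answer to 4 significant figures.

The probability is P = ∫ |φ|² dξ over [3/4·d, d].
With A² fixed by ∫|φ|² = 1, i.e. A² = (d^9/630)^(−1), substitute and integrate.
Let u = ξ/d; then A² and the length scale cancel, so P = ∫_{3/4}^{1} u^4·(1 - u)^4 du ÷ ∫_{0}^{1} u^4·(1 - u)^4 du.
Using ∫ u^4·(1 - u)^4 du = u^5·(70·u^4 - 315·u^3 + 540·u^2 - 420·u + 126)/630, the numerator is ≈ 0.0000776624 and the denominator is 1/630.
This works out to P = 0.048927.

P ≈ 0.04893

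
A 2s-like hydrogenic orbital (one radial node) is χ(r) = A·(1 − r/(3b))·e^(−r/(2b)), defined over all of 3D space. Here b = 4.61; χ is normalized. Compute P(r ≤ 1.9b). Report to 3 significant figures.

With dV = 4πr²dr, the probability is ∫|χ|² dV over r ≤ 1.9b.
Normalization gives A² = 1/(8·π·b^3/3).
Let u = r/b; then A², 4π and the length scale all cancel, so P = ∫_{0}^{1.9} u^2·(1 - u/3)^2·e^(-u) du ÷ ∫_{0}^{∞} u^2·(1 - u/3)^2·e^(-u) du.
An antiderivative of u^2·(1 - u/3)^2·e^(-u) is (-u^4 + 2·u^3 - 3·u^2 - 6·u - 6)·e^(-u)/9; evaluating from 0 to 1.9 gives ≈ 0.20892, while the full integral is 2/3.
This evaluates to P = 0.3134.

P ≈ 0.313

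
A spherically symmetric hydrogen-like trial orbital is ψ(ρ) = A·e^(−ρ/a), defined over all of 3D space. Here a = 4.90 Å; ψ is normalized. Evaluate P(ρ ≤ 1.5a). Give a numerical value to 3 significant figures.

P ≈ 0.577

With dV = 4πρ²dρ, the probability is ∫|ψ|² dV over ρ ≤ 1.5a.
Normalization gives A² = 1/(π·a^3).
Let u = ρ/a; then A², 4π and the length scale all cancel, so P = ∫_{0}^{1.5} u^2·e^(-2·u) du ÷ ∫_{0}^{∞} u^2·e^(-2·u) du.
Using ∫ u^2·e^(-2·u) du = -(2·u^2 + 2·u + 1)·e^(-2·u)/4, the numerator is 1/4 - 17·e^(-3)/8 and the denominator is 1/4.
The region integral divided by the full integral gives P = 0.5768.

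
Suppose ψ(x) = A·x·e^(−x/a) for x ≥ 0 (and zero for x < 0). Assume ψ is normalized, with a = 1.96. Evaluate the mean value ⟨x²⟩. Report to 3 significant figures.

⟨x^2⟩ ≈ 11.5

The expectation value is the |ψ|²-weighted average of x^2: ∫ x^2|ψ|² dx.
Evaluating both integrals, ⟨x²⟩ = 3·a^2.
Putting a = 1.96 gives 11.52.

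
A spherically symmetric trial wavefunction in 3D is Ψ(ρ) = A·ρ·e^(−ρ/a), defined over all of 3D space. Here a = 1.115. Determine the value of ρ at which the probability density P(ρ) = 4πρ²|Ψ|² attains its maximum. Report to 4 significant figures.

ρ ≈ 2.230

Differentiate P(ρ) = 4πρ²|Ψ|² with respect to ρ and set to zero.
Solving yields ρ = 2·a.
With a = 1.115, the most probable radial distance is 2.2300.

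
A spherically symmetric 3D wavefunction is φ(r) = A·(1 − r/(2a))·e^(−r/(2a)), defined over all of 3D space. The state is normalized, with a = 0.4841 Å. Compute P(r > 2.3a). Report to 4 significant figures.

With dV = 4πr²dr, the probability is ∫|φ|² dV over r > 2.3a.
Normalization gives A² = 1/(8·π·a^3).
Substituting u = r/a, A², 4π and the length scale all cancel in the ratio: P = ∫_{2.3}^{∞} u^2·(1 - u/2)^2·e^(-u) du / ∫_{0}^{∞} u^2·(1 - u/2)^2·e^(-u) du.
Using ∫ u^2·(1 - u/2)^2·e^(-u) du = -(u^4/4 + u^2 + 2·u + 2)·e^(-u), the numerator is ≈ 1.89349 and the denominator is 2.
Taking the ratio yields P = 0.94675.

P ≈ 0.9467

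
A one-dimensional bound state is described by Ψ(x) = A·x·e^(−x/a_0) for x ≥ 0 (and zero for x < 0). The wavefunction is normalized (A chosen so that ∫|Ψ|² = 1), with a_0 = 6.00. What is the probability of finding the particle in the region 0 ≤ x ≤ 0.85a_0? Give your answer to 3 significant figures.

P ≈ 0.243

The probability is P = ∫ |Ψ|² dx over [0, 0.85a_0].
The normalization integral ∫|Ψ|²dx over the whole domain equals a_0^3/4·A², and A² cancels in the ratio.
In terms of u = x/a_0 (A² and the length scale cancel between numerator and denominator), P = [∫_{0}^{0.85} u^2·e^(-2·u) du] / [∫_{0}^{∞} u^2·e^(-2·u) du].
Using ∫ u^2·e^(-2·u) du = -(2·u^2 + 2·u + 1)·e^(-2·u)/4, the numerator is 1/4 - 829·e^(-17/10)/800 and the denominator is 1/4.
The result is P = 0.2428.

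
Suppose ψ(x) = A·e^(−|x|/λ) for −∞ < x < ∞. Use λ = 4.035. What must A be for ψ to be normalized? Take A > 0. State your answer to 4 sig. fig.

Require ∫ |ψ|² dx = 1 over the whole domain.
Using ∫₀^∞ xⁿ e^(−αx) dx = n!/αⁿ⁺¹, the integral (without the A² prefactor) comes out to λ.
Substituting λ = 4.035 gives A² = 0.24783, so A = 0.49783.

A ≈ 0.4978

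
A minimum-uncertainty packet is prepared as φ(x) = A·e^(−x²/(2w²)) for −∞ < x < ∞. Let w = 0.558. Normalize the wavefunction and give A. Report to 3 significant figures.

The normalization condition is ∫|φ|² dx = 1 from −∞ to ∞.
With ∫_{−∞}^{∞} x^(2m) e^(−αx²) dx = (2m−1)!!·√π / (2^m α^(m+1/2)), ∫|φ|² dx = A²·(√(π)·w).
Hence A² = 1/[√(π)·w].
Plugging in w = 0.558 yields A = 1.006.

A ≈ 1.01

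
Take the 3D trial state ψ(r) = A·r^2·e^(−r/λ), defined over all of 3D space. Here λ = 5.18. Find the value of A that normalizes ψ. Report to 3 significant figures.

The normalization condition is ∫|ψ|² 4πr² dr = 1 from 0 to ∞.
The angular integral contributes 4π, leaving ∫₀^∞ r²|ψ|² dr.
With ψ = A·r^2·e^(−r/λ), the integral evaluates to A²·[45·π·λ^7/2].
Setting this equal to 1 gives A² = 1/(45·π·λ^7/2).
With λ = 5.18: A² = 1.414E-7 and A = 0.0003760.

A ≈ 0.000376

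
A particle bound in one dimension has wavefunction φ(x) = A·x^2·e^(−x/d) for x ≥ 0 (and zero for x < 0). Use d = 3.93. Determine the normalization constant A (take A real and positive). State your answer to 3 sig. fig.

A ≈ 0.0377

We need A² ∫|f|² dx = 1, taking the integral from 0 to ∞.
With ∫₀^∞ x^4 e^(−αx) dx = 4!/α^5, the integral (without the A² prefactor) comes out to 3·d^5/4.
Setting this equal to 1 gives A² = 1/(3·d^5/4).
Substituting d = 3.93 gives A² = 0.001422, so A = 0.03771.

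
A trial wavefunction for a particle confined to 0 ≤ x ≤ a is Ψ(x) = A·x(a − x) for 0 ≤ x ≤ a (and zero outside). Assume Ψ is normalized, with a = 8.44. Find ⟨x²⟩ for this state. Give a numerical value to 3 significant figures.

⟨x^2⟩ ≈ 20.4

By definition ⟨x²⟩ = ∫ x^2 |Ψ(x)|² dx.
Expanding the polynomial and integrating term by term, evaluating both integrals, ⟨x²⟩ = 2·a^2/7.
Putting a = 8.44 gives 20.35.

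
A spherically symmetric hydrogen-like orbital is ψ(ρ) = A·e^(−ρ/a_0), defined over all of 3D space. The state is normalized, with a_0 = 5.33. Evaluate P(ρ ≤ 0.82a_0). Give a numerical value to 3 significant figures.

P ≈ 0.227

Integrate the radial probability density 4πρ²|ψ|² over ρ ≤ 0.82a_0.
The full normalization integral is A²·[π·a_0^3] = 1, fixing A².
In terms of u = ρ/a_0 (A², 4π and the length scale all cancel between numerator and denominator), P = [∫_{0}^{0.82} u^2·e^(-2·u) du] / [∫_{0}^{∞} u^2·e^(-2·u) du].
With ∫ u^2·e^(-2·u) du = -(2·u^2 + 2·u + 1)·e^(-2·u)/4 + C, the region integral is 1/4 - 4981·e^(-41/25)/5000 and the full one is 1/4.
The region integral divided by the full integral gives P = 0.2270.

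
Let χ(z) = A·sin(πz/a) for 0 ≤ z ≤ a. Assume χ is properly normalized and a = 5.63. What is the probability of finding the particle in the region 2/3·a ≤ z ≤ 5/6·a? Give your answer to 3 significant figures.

|χ|² is the probability density, so P = ∫_{2/3·a}^{5/6·a} |χ|² dz.
The normalization integral ∫|χ|²dz over the whole domain equals a/2·A², and A² cancels in the ratio.
Let u = z/a; then A² and the length scale cancel, so P = ∫_{2/3}^{5/6} sin(π·u)^2 du ÷ ∫_{0}^{1} sin(π·u)^2 du.
Using ∫ sin(π·u)^2 du = u/2 - sin(2·π·u)/(4·π), the numerator is 1/12 and the denominator is 1/2.
The result is P = 1/6.

P ≈ 0.167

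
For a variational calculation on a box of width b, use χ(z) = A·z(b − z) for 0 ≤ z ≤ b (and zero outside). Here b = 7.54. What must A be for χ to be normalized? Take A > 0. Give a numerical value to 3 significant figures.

A ≈ 0.0351

Require ∫ |χ|² dz = 1 over the whole domain.
Expanding the polynomial and integrating term by term, carrying out the integral gives A² · b^5/30.
Setting this equal to 1 gives A² = 1/(b^5/30).
Substituting b = 7.54 gives A² = 0.001231, so A = 0.03509.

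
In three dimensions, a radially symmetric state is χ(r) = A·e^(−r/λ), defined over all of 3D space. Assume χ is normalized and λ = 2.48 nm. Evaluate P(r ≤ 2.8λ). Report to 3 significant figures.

With dV = 4πr²dr, the probability is ∫|χ|² dV over r ≤ 2.8λ.
Normalization gives A² = 1/(π·λ^3).
Let u = r/λ; then A², 4π and the length scale all cancel, so P = ∫_{0}^{2.8} u^2·e^(-2·u) du ÷ ∫_{0}^{∞} u^2·e^(-2·u) du.
With ∫ u^2·e^(-2·u) du = -(2·u^2 + 2·u + 1)·e^(-2·u)/4 + C, the region integral is 1/4 - 557·e^(-28/5)/100 and the full one is 1/4.
The region integral divided by the full integral gives P = 0.9176.

P ≈ 0.918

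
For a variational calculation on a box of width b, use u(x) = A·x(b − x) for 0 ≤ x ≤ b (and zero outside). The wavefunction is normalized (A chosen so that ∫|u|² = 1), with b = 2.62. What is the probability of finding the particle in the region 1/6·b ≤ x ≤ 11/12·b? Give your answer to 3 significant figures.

P = ∫_{1/6·b}^{11/12·b} |u(x)|² dx.
With A² fixed by ∫|u|² = 1, i.e. A² = (b^5/30)^(−1), substitute and integrate.
Let t = x/b; then A² and the length scale cancel, so P = ∫_{1/6}^{11/12} t^2·(1 - t)^2 dt ÷ ∫_{0}^{1} t^2·(1 - t)^2 dt.
Using ∫ t^2·(1 - t)^2 dt = t^3·(6·t^2 - 15·t + 10)/30, the numerator is ≈ 0.031981 and the denominator is 1/30.
Taking the ratio, P = 4421/4608.

P ≈ 0.959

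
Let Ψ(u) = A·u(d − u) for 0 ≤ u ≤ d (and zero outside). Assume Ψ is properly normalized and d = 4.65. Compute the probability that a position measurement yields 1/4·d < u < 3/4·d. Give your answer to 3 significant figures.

P ≈ 0.793

|Ψ|² is the probability density, so P = ∫_{1/4·d}^{3/4·d} |Ψ|² du.
The normalization integral ∫|Ψ|²du over the whole domain equals d^5/30·A², and A² cancels in the ratio.
Let t = u/d; then A² and the length scale cancel, so P = ∫_{1/4}^{3/4} t^2·(1 - t)^2 dt ÷ ∫_{0}^{1} t^2·(1 - t)^2 dt.
With ∫ t^2·(1 - t)^2 dt = t^3·(6·t^2 - 15·t + 10)/30 + C, the region integral is 203/7680 and the full one is 1/30.
Taking the ratio, P = 203/256.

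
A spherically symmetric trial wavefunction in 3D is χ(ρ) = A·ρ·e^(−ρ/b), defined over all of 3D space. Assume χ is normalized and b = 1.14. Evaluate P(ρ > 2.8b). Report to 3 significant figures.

P ≈ 0.342

Integrate the radial probability density 4πρ²|χ|² over ρ > 2.8b.
The full normalization integral is A²·[3·π·b^5] = 1, fixing A².
In terms of u = ρ/b (A², 4π and the length scale all cancel between numerator and denominator), P = [∫_{2.8}^{∞} u^4·e^(-2·u) du] / [∫_{0}^{∞} u^4·e^(-2·u) du].
With ∫ u^4·e^(-2·u) du = -(u^4/2 + u^3 + 3·u^2/2 + 3·u/2 + 3/4)·e^(-2·u) + C, the region integral is ≈ 0.25661 and the full one is 3/4.
Taking the ratio yields P = 0.3422.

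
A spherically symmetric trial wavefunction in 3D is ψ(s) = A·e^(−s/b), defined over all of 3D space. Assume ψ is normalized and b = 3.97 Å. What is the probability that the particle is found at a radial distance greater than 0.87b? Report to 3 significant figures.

Integrate the radial probability density 4πs²|ψ|² over s > 0.87b.
A² is fixed by ∫₀^∞ 4πs²|ψ|² ds = 1, i.e. A² = (π·b^3)^(−1).
Substituting u = s/b, A², 4π and the length scale all cancel in the ratio: P = ∫_{0.87}^{∞} u^2·e^(-2·u) du / ∫_{0}^{∞} u^2·e^(-2·u) du.
Using ∫ u^2·e^(-2·u) du = -(2·u^2 + 2·u + 1)·e^(-2·u)/4, the numerator is ≈ 0.18666 and the denominator is 1/4.
The region integral divided by the full integral gives P = 0.7466.

P ≈ 0.747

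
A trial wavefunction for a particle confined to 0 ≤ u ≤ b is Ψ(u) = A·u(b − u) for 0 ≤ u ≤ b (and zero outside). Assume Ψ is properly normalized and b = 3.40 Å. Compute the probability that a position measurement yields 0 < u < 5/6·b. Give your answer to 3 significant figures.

P ≈ 0.965

P = ∫_{0}^{5/6·b} |Ψ(u)|² du.
The normalization integral ∫|Ψ|²du over the whole domain equals b^5/30·A², and A² cancels in the ratio.
Let t = u/b; then A² and the length scale cancel, so P = ∫_{0}^{5/6} t^2·(1 - t)^2 dt ÷ ∫_{0}^{1} t^2·(1 - t)^2 dt.
With ∫ t^2·(1 - t)^2 dt = t^3·(6·t^2 - 15·t + 10)/30 + C, the region integral is 125/3888 and the full one is 1/30.
Taking the ratio, P = 625/648.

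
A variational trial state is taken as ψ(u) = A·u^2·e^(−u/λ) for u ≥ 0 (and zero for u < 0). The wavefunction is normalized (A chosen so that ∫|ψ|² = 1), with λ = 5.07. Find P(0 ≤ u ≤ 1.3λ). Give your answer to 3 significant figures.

P = ∫_{0}^{1.3λ} |ψ(u)|² du.
Since A² = 1/(3·λ^5/4), this is the region integral divided by the full normalization integral.
In terms of t = u/λ (A² and the length scale cancel between numerator and denominator), P = [∫_{0}^{1.3} t^4·e^(-2·t) dt] / [∫_{0}^{∞} t^4·e^(-2·t) dt].
With ∫ t^4·e^(-2·t) dt = -(t^4/2 + t^3 + 3·t^2/2 + 3·t/2 + 3/4)·e^(-2·t) + C, the region integral is ≈ 0.091932 and the full one is 3/4.
This works out to P = 0.1226.

P ≈ 0.123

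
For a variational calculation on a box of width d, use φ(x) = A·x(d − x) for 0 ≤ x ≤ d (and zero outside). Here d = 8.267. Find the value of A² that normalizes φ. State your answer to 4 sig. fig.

We need A² ∫|f|² dx = 1, taking the integral from 0 to d.
Expanding the polynomial and integrating term by term, carrying out the integral gives A² · d^5/30.
Plugging in d = 8.267 yields A = 0.027873.

A^2 ≈ 0.0007769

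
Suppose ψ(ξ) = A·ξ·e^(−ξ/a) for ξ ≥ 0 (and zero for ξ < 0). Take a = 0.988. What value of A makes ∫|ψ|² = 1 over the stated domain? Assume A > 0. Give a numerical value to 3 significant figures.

A ≈ 2.04

Normalization requires ∫|ψ|² dξ = 1, integrated from 0 to ∞.
With ψ = A·ξ·e^(−ξ/a), the integral evaluates to A²·[a^3/4].
With a = 0.988: A² = 4.148 and A = 2.037.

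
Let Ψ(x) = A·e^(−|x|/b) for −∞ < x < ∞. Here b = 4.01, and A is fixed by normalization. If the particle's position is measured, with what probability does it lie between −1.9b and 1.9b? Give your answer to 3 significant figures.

P ≈ 0.978

The probability is P = ∫ |Ψ|² dx over [−1.9b, 1.9b].
With A² fixed by ∫|Ψ|² = 1, i.e. A² = (b)^(−1), substitute and integrate.
Both integrals are even about x = 0, so only the x ≥ 0 halves are needed (the factors of 2 cancel). In terms of u = x/b (A² and the length scale cancel between numerator and denominator), P = [∫_{0}^{1.9} e^(-2·u) du] / [∫_{0}^{∞} e^(-2·u) du].
Using ∫ e^(-2·u) du = -e^(-2·u)/2, the numerator is 1/2 - e^(-19/5)/2 and the denominator is 1/2.
This works out to P = 0.9776.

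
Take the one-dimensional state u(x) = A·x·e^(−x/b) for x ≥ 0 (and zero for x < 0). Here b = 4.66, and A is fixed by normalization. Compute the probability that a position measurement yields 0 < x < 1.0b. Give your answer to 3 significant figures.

|u|² is the probability density, so P = ∫_{0}^{1.0b} |u|² dx.
With A² fixed by ∫|u|² = 1, i.e. A² = (b^3/4)^(−1), substitute and integrate.
In terms of t = x/b (A² and the length scale cancel between numerator and denominator), P = [∫_{0}^{1.0} t^2·e^(-2·t) dt] / [∫_{0}^{∞} t^2·e^(-2·t) dt].
Using ∫ t^2·e^(-2·t) dt = -(2·t^2 + 2·t + 1)·e^(-2·t)/4, the numerator is 1/4 - 5·e^(-2)/4 and the denominator is 1/4.
Taking the ratio, P = 0.3233.

P ≈ 0.323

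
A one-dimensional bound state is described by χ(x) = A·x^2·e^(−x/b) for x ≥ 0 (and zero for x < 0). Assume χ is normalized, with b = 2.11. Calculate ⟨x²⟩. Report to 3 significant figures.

⟨x^2⟩ ≈ 33.4

The expectation value is the |χ|²-weighted average of x^2: ∫ x^2|χ|² dx.
Using ∫₀^∞ xⁿ e^(−αx) dx = n!/αⁿ⁺¹, the ratio of the moment integral to the normalization integral gives ⟨x²⟩ = 15·b^2/2.
With b = 2.11, ⟨x^2⟩ = 33.39.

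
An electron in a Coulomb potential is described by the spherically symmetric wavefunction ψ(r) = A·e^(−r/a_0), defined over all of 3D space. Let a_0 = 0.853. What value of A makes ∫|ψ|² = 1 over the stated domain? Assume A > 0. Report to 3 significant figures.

The normalization condition is ∫|ψ|² 4πr² dr = 1 from 0 to ∞.
With ∫₀^∞ r^2 e^(−αr) dr = 2!/α^3, the integral (without the A² prefactor) comes out to π·a_0^3.
Hence A² = 1/[π·a_0^3].
Substituting a_0 = 0.853 gives A² = 0.5129, so A = 0.7161.

A ≈ 0.716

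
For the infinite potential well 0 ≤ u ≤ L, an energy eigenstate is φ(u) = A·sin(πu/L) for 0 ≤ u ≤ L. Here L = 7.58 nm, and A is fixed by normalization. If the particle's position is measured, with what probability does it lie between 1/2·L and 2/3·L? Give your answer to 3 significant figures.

P ≈ 0.304

The probability is P = ∫ |φ|² du over [1/2·L, 2/3·L].
The normalization integral ∫|φ|²du over the whole domain equals L/2·A², and A² cancels in the ratio.
Let t = u/L; then A² and the length scale cancel, so P = ∫_{1/2}^{2/3} sin(π·t)^2 dt ÷ ∫_{0}^{1} sin(π·t)^2 dt.
An antiderivative of sin(π·t)^2 is t/2 - sin(2·π·t)/(4·π); evaluating from 1/2 to 2/3 gives √(3)/(8·π) + 1/12, while the full integral is 1/2.
The result is P = (√(3)/4 + π/6)/π.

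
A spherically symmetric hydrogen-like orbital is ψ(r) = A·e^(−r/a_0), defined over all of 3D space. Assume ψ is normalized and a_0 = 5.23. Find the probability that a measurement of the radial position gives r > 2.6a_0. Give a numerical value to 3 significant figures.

With dV = 4πr²dr, the probability is ∫|ψ|² dV over r > 2.6a_0.
A² is fixed by ∫₀^∞ 4πr²|ψ|² dr = 1, i.e. A² = (π·a_0^3)^(−1).
Substituting u = r/a_0, A², 4π and the length scale all cancel in the ratio: P = ∫_{2.6}^{∞} u^2·e^(-2·u) du / ∫_{0}^{∞} u^2·e^(-2·u) du.
Using ∫ u^2·e^(-2·u) du = -(2·u^2 + 2·u + 1)·e^(-2·u)/4, the numerator is 493·e^(-26/5)/100 and the denominator is 1/4.
This evaluates to P = 0.1088.

P ≈ 0.109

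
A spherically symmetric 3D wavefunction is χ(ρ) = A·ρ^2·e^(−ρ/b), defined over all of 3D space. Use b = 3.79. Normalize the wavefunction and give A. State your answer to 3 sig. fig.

A ≈ 0.00112

Require ∫ |χ|² 4πρ² dρ = 1 over the whole domain.
The angular integral contributes 4π, leaving ∫₀^∞ ρ²|χ|² dρ.
Recall ∫₀^∞ ρ^m e^(−ρ/β) dρ = m!·β^(m+1), carrying out the integral gives A² · 45·π·b^7/2.
So A² = (45·π·b^7/2)^(−1).
Plugging in b = 3.79 yields A = 0.001122.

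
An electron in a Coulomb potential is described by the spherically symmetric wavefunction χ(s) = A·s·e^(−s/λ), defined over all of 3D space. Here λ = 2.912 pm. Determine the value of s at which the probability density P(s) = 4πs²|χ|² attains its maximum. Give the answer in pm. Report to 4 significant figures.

s ≈ 5.824 pm

The maximum of P(s) = 4πs²|χ|² occurs where its derivative vanishes.
Solving yields s = 2·λ.
With λ = 2.912, the most probable radial distance is 5.8240 pm.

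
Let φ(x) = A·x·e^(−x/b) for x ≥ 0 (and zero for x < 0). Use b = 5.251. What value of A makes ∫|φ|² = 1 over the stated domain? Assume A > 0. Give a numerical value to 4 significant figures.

We need A² ∫|f|² dx = 1, taking the integral from 0 to ∞.
The integral (without the A² prefactor) comes out to b^3/4.
So A² = (b^3/4)^(−1).
With b = 5.251: A² = 0.027627 and A = 0.16621.

A ≈ 0.1662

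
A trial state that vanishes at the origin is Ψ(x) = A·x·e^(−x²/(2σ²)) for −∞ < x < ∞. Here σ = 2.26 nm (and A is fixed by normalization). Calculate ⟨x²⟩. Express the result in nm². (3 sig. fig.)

⟨x^2⟩ ≈ 7.66 nm^2

By definition ⟨x²⟩ = ∫ x^2 |Ψ(x)|² dx.
Using the Gaussian integral ∫_{−∞}^{∞} e^(−αx²) dx = √(π/α), evaluating both integrals, ⟨x²⟩ = 3·σ^2/2.
Putting σ = 2.26 gives 7.661.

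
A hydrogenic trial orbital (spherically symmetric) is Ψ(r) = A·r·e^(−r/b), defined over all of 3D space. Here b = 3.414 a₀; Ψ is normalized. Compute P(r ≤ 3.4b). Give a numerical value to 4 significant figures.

P ≈ 0.8080

With dV = 4πr²dr, the probability is ∫|Ψ|² dV over r ≤ 3.4b.
Normalization gives A² = 1/(3·π·b^5).
Let u = r/b; then A², 4π and the length scale all cancel, so P = ∫_{0}^{3.4} u^4·e^(-2·u) du ÷ ∫_{0}^{∞} u^4·e^(-2·u) du.
With ∫ u^4·e^(-2·u) du = -(u^4/2 + u^3 + 3·u^2/2 + 3·u/2 + 3/4)·e^(-2·u) + C, the region integral is ≈ 0.605977 and the full one is 3/4.
Taking the ratio yields P = 0.80797.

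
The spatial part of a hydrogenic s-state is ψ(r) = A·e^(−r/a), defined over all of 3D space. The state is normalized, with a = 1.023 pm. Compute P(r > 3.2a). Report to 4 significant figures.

P ≈ 0.04632

With dV = 4πr²dr, the probability is ∫|ψ|² dV over r > 3.2a.
The full normalization integral is A²·[π·a^3] = 1, fixing A².
Substituting u = r/a, A², 4π and the length scale all cancel in the ratio: P = ∫_{3.2}^{∞} u^2·e^(-2·u) du / ∫_{0}^{∞} u^2·e^(-2·u) du.
An antiderivative of u^2·e^(-2·u) is -(2·u^2 + 2·u + 1)·e^(-2·u)/4; evaluating from 3.2 to ∞ gives 697·e^(-32/5)/100, while the full integral is 1/4.
This evaluates to P = 0.046324.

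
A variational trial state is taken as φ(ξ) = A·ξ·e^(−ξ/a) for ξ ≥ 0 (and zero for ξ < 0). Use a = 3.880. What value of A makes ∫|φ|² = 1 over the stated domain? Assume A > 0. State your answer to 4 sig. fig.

Normalization requires ∫|φ|² dξ = 1, integrated from 0 to ∞.
Using ∫₀^∞ ξⁿ e^(−αξ) dξ = n!/αⁿ⁺¹, the integral (without the A² prefactor) comes out to a^3/4.
With a = 3.880: A² = 0.068480 and A = 0.26169.

A ≈ 0.2617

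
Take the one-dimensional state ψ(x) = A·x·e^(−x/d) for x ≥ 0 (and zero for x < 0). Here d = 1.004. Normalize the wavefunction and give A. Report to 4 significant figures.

A ≈ 1.988

The normalization condition is ∫|ψ|² dx = 1 from 0 to ∞.
With ∫₀^∞ x^2 e^(−αx) dx = 2!/α^3, ∫|ψ|² dx = A²·(d^3/4).
Setting this equal to 1 gives A² = 1/(d^3/4).
With d = 1.004: A² = 3.9524 and A = 1.9881.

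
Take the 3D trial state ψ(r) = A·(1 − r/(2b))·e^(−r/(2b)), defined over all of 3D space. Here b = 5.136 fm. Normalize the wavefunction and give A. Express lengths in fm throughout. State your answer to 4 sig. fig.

A ≈ 0.01714 fm^(-3/2)

Require ∫ |ψ|² 4πr² dr = 1 over the whole domain.
The angular integral contributes 4π, leaving ∫₀^∞ r²|ψ|² dr.
Recall ∫₀^∞ r^m e^(−r/β) dr = m!·β^(m+1), the integral (without the A² prefactor) comes out to 8·π·b^3.
So A² = (8·π·b^3)^(−1).
Plugging in b = 5.136 yields A = 0.017137.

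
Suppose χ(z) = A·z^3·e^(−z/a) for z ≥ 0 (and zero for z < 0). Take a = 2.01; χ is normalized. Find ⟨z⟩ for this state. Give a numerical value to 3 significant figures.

The expectation value is the |χ|²-weighted average of z: ∫ z|χ|² dz.
Evaluating both integrals, ⟨z⟩ = 7·a/2.
With a = 2.01, ⟨z⟩ = 7.035.

⟨z⟩ ≈ 7.04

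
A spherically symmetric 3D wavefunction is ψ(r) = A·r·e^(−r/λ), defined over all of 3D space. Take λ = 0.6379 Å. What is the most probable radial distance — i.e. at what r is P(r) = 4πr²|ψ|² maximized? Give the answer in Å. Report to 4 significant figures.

Differentiate P(r) = 4πr²|ψ|² with respect to r and set to zero.
Solving yields r = 2·λ.
With λ = 0.6379, the most probable radial distance is 1.2758 Å.

r ≈ 1.276 Å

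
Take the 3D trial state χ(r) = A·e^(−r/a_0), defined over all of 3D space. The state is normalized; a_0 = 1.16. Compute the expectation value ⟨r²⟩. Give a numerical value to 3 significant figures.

⟨r^2⟩ ≈ 4.04

⟨r²⟩ = ∫ r^2 |χ|² 4πr² dr over the full domain.
Recall ∫₀^∞ r^m e^(−r/β) dr = m!·β^(m+1), the ratio of the moment integral to the normalization integral gives ⟨r²⟩ = 3·a_0^2.
Putting a_0 = 1.16 gives 4.037.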